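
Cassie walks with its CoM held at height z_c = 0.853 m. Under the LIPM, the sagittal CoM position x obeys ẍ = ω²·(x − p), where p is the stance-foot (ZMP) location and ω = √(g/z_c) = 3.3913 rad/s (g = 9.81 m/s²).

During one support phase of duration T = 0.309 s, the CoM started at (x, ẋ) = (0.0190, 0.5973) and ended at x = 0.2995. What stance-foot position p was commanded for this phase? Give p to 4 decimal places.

ωT = 3.3913·0.309 = 1.047912; cosh(ωT) = 1.601179, sinh(ωT) = 1.250510
x(T) = p + (x₀−p)·cosh(ωT) + (ẋ₀/ω)·sinh(ωT) ⇒ p·(1 − cosh) = x(T) − x₀·cosh − (ẋ₀/ω)·sinh
numerator   = 0.2995 − (0.0190)·1.601179 − (0.5973/3.3913)·1.250510 = 0.048829
denominator = 1 − 1.601179 = -0.601179
p = 0.048829 / -0.601179 = -0.0812

p = -0.0812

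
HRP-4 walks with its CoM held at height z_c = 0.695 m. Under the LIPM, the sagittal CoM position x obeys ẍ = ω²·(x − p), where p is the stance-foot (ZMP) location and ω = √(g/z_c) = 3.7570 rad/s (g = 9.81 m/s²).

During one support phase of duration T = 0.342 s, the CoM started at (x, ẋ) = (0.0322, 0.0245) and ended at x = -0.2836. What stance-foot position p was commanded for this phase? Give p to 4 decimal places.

ωT = 3.7570·0.342 = 1.284894; cosh(ωT) = 1.945482, sinh(ωT) = 1.668802
x(T) = p + (x₀−p)·cosh(ωT) + (ẋ₀/ω)·sinh(ωT) ⇒ p·(1 − cosh) = x(T) − x₀·cosh − (ẋ₀/ω)·sinh
numerator   = -0.2836 − (0.0322)·1.945482 − (0.0245/3.7570)·1.668802 = -0.357127
denominator = 1 − 1.945482 = -0.945482
p = -0.357127 / -0.945482 = 0.3777

p = 0.3777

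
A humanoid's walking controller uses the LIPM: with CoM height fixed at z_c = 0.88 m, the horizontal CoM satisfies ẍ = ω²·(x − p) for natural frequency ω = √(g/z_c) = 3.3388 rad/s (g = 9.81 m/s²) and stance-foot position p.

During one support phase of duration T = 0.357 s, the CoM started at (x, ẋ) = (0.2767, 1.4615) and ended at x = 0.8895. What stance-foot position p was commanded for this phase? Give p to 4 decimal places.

p = 0.3288

ωT = 3.3388·0.357 = 1.191952; cosh(ωT) = 1.798565, sinh(ωT) = 1.494937
x(T) = p + (x₀−p)·cosh(ωT) + (ẋ₀/ω)·sinh(ωT) ⇒ p·(1 − cosh) = x(T) − x₀·cosh − (ẋ₀/ω)·sinh
numerator   = 0.8895 − (0.2767)·1.798565 − (1.4615/3.3388)·1.494937 = -0.262545
denominator = 1 − 1.798565 = -0.798565
p = -0.262545 / -0.798565 = 0.3288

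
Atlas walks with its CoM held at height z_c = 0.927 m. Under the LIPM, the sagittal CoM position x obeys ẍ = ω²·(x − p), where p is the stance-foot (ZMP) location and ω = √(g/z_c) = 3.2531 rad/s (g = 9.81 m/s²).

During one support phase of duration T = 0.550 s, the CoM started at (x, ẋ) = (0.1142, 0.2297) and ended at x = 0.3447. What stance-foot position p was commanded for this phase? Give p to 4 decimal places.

p = 0.1021

ωT = 3.2531·0.550 = 1.789205; cosh(ωT) = 3.075893, sinh(ωT) = 2.908800
x(T) = p + (x₀−p)·cosh(ωT) + (ẋ₀/ω)·sinh(ωT) ⇒ p·(1 − cosh) = x(T) − x₀·cosh − (ẋ₀/ω)·sinh
numerator   = 0.3447 − (0.1142)·3.075893 − (0.2297/3.2531)·2.908800 = -0.211956
denominator = 1 − 3.075893 = -2.075893
p = -0.211956 / -2.075893 = 0.1021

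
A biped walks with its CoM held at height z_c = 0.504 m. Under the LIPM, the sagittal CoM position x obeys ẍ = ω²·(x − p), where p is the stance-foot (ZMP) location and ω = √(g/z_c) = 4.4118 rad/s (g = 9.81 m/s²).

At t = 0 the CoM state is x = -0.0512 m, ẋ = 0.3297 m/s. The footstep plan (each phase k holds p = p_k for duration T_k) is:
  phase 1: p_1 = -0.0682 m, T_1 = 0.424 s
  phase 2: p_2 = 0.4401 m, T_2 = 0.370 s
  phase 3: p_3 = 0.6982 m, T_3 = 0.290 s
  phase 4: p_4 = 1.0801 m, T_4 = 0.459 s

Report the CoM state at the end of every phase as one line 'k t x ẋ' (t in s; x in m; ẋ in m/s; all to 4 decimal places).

phase 1: p=-0.0682, T=0.424, ωT=1.870603, cosh=3.323121, sinh=3.169090; start (x,ẋ)=(-0.051200, 0.329700) → end (x,ẋ)=(0.225124, 1.333317)
phase 2: p=0.4401, T=0.370, ωT=1.632366, cosh=2.655716, sinh=2.460249; start (x,ẋ)=(0.225124, 1.333317) → end (x,ẋ)=(0.612711, 1.207529)
phase 3: p=0.6982, T=0.290, ωT=1.279422, cosh=1.936380, sinh=1.658182; start (x,ẋ)=(0.612711, 1.207529) → end (x,ẋ)=(0.986512, 1.712831)
phase 4: p=1.0801, T=0.459, ωT=2.025016, cosh=3.854113, sinh=3.722121; start (x,ẋ)=(0.986512, 1.712831) → end (x,ẋ)=(2.164471, 5.064606)

1 0.4240 0.2251 1.3333
2 0.7940 0.6127 1.2075
3 1.0840 0.9865 1.7128
4 1.5430 2.1645 5.0646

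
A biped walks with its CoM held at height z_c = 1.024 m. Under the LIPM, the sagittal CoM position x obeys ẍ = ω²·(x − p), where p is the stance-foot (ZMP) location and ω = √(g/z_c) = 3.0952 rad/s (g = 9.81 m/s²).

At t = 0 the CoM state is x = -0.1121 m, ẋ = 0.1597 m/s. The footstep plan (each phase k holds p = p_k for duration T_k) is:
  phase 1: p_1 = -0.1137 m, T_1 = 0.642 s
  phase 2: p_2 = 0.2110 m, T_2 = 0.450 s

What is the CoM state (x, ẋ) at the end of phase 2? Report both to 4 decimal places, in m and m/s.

x = 0.2973, ẋ = 0.5221

phase 1: p=-0.1137, T=0.642, ωT=1.987118, cosh=3.715787, sinh=3.578697; start (x,ẋ)=(-0.112100, 0.159700) → end (x,ẋ)=(0.076892, 0.611134)
phase 2: p=0.2110, T=0.450, ωT=1.392840, cosh=2.137319, sinh=1.888950; start (x,ẋ)=(0.076892, 0.611134) → end (x,ẋ)=(0.297333, 0.522101)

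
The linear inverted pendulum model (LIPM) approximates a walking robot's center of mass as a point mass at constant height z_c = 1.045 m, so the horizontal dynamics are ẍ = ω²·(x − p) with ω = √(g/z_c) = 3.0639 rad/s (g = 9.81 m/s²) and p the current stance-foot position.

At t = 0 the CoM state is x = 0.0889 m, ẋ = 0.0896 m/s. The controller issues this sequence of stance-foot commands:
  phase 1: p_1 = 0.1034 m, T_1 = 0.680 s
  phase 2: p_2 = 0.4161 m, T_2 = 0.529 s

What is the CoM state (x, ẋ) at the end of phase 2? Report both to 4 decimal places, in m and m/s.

x = -0.1066, ẋ = -1.4087

phase 1: p=0.1034, T=0.680, ωT=2.083452, cosh=4.078324, sinh=3.953824; start (x,ẋ)=(0.088900, 0.089600) → end (x,ẋ)=(0.159889, 0.189763)
phase 2: p=0.4161, T=0.529, ωT=1.620803, cosh=2.627445, sinh=2.429705; start (x,ẋ)=(0.159889, 0.189763) → end (x,ẋ)=(-0.106596, -1.408738)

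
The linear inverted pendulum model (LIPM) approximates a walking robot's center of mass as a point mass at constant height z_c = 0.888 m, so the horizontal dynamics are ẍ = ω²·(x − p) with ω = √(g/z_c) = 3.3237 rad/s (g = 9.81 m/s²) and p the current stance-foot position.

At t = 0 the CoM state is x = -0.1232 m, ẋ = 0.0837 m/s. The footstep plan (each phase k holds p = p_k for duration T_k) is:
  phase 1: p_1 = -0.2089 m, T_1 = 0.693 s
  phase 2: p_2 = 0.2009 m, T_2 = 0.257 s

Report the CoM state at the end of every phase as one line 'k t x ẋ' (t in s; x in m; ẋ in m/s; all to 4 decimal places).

1 0.6930 0.3489 1.8340
2 0.9500 0.9371 3.0181

phase 1: p=-0.2089, T=0.693, ωT=2.303324, cosh=5.053659, sinh=4.953733; start (x,ẋ)=(-0.123200, 0.083700) → end (x,ẋ)=(0.348947, 1.834018)
phase 2: p=0.2009, T=0.257, ωT=0.854191, cosh=1.387550, sinh=0.961923; start (x,ẋ)=(0.348947, 1.834018) → end (x,ẋ)=(0.937112, 3.018120)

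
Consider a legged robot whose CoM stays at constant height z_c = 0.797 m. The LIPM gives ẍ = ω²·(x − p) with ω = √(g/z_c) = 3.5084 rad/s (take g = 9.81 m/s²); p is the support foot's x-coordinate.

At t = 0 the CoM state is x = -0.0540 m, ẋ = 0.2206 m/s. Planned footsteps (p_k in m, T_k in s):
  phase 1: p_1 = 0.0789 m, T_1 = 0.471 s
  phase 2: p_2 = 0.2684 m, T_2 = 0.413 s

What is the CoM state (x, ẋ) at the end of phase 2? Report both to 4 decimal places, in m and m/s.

phase 1: p=0.0789, T=0.471, ωT=1.652456, cosh=2.705682, sinh=2.514104; start (x,ẋ)=(-0.054000, 0.220600) → end (x,ẋ)=(-0.122604, -0.575368)
phase 2: p=0.2684, T=0.413, ωT=1.448969, cosh=2.246767, sinh=2.011955; start (x,ẋ)=(-0.122604, -0.575368) → end (x,ẋ)=(-0.940051, -4.052717)

x = -0.9401, ẋ = -4.0527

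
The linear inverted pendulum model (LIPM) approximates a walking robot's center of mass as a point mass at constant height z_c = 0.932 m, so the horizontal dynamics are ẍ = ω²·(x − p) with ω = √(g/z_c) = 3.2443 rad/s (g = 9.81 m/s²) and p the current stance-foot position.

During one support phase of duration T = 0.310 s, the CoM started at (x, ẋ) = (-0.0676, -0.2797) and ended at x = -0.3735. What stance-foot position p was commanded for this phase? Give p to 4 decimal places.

p = 0.3031

ωT = 3.2443·0.310 = 1.005733; cosh(ωT) = 1.549843, sinh(ωT) = 1.184067
x(T) = p + (x₀−p)·cosh(ωT) + (ẋ₀/ω)·sinh(ωT) ⇒ p·(1 − cosh) = x(T) − x₀·cosh − (ẋ₀/ω)·sinh
numerator   = -0.3735 − (-0.0676)·1.549843 − (-0.2797/3.2443)·1.184067 = -0.166649
denominator = 1 − 1.549843 = -0.549843
p = -0.166649 / -0.549843 = 0.3031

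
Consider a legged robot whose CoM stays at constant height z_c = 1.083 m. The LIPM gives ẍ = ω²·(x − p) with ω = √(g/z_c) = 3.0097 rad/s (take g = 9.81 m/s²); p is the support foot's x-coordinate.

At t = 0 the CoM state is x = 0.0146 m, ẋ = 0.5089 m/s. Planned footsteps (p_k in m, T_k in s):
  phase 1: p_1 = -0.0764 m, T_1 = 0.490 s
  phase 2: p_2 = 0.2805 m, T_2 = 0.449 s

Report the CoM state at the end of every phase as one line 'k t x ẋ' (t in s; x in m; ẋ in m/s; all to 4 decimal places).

1 0.4900 0.4829 1.7373
2 0.9390 1.7378 4.6780

phase 1: p=-0.0764, T=0.490, ωT=1.474753, cosh=2.299396, sinh=2.070561; start (x,ẋ)=(0.014600, 0.508900) → end (x,ẋ)=(0.482949, 1.737253)
phase 2: p=0.2805, T=0.449, ωT=1.351355, cosh=2.060773, sinh=1.801884; start (x,ẋ)=(0.482949, 1.737253) → end (x,ẋ)=(1.737782, 4.677992)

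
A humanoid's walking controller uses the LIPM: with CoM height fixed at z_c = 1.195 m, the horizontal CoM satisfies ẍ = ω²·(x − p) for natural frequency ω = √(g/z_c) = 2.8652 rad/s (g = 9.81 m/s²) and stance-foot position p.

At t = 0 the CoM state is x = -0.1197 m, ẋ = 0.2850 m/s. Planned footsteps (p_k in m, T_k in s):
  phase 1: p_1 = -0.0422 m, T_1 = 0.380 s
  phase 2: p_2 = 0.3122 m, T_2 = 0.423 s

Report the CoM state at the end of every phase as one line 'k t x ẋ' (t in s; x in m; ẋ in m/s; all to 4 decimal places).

1 0.3800 -0.0394 0.1788
2 0.8030 -0.2352 -1.2153

phase 1: p=-0.0422, T=0.380, ωT=1.088776, cosh=1.653632, sinh=1.317004; start (x,ẋ)=(-0.119700, 0.285000) → end (x,ẋ)=(-0.039355, 0.178840)
phase 2: p=0.3122, T=0.423, ωT=1.211980, cosh=1.828869, sinh=1.531261; start (x,ẋ)=(-0.039355, 0.178840) → end (x,ẋ)=(-0.235169, -1.215325)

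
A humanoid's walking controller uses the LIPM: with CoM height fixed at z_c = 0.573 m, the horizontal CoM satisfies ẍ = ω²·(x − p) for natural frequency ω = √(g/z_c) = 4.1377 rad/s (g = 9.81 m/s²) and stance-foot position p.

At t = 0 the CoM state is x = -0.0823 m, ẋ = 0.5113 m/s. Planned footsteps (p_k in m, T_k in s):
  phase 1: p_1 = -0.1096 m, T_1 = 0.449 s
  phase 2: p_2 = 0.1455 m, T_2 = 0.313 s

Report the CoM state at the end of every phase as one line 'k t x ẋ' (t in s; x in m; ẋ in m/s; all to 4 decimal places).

phase 1: p=-0.1096, T=0.449, ωT=1.857827, cosh=3.282903, sinh=3.126892; start (x,ẋ)=(-0.082300, 0.511300) → end (x,ẋ)=(0.366417, 2.031760)
phase 2: p=0.1455, T=0.313, ωT=1.295100, cosh=1.962616, sinh=1.688746; start (x,ẋ)=(0.366417, 2.031760) → end (x,ẋ)=(1.408309, 5.531224)

1 0.4490 0.3664 2.0318
2 0.7620 1.4083 5.5312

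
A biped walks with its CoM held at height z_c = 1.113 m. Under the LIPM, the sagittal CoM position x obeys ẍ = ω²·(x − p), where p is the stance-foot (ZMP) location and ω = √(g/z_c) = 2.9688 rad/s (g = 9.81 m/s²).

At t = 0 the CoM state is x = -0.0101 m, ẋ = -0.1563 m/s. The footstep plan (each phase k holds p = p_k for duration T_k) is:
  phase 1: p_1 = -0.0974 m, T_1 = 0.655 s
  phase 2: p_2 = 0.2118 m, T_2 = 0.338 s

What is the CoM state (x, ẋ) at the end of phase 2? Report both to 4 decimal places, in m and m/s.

phase 1: p=-0.0974, T=0.655, ωT=1.944564, cosh=3.566816, sinh=3.423767; start (x,ẋ)=(-0.010100, -0.156300) → end (x,ẋ)=(0.033730, 0.329866)
phase 2: p=0.2118, T=0.338, ωT=1.003454, cosh=1.547149, sinh=1.180539; start (x,ẋ)=(0.033730, 0.329866) → end (x,ẋ)=(0.067470, -0.113745)

x = 0.0675, ẋ = -0.1137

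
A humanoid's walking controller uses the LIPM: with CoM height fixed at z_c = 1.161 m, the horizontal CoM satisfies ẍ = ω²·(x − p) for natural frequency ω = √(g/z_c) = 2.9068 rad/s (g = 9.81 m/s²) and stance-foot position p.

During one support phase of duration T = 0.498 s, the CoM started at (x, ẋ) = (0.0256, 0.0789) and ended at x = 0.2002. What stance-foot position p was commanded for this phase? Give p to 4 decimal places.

ωT = 2.9068·0.498 = 1.447586; cosh(ωT) = 2.243987, sinh(ωT) = 2.008850
x(T) = p + (x₀−p)·cosh(ωT) + (ẋ₀/ω)·sinh(ωT) ⇒ p·(1 − cosh) = x(T) − x₀·cosh − (ẋ₀/ω)·sinh
numerator   = 0.2002 − (0.0256)·2.243987 − (0.0789/2.9068)·2.008850 = 0.088227
denominator = 1 − 2.243987 = -1.243987
p = 0.088227 / -1.243987 = -0.0709

p = -0.0709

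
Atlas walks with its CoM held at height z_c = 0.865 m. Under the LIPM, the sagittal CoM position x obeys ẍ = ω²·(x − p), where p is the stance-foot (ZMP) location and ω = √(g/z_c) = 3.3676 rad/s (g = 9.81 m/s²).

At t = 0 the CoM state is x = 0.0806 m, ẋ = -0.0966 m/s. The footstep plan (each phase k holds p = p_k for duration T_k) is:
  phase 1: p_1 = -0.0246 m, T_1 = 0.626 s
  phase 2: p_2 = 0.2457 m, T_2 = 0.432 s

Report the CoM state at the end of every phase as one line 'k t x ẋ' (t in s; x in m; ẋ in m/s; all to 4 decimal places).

phase 1: p=-0.0246, T=0.626, ωT=2.108118, cosh=4.177098, sinh=4.055631; start (x,ẋ)=(0.080600, -0.096600) → end (x,ẋ)=(0.298494, 1.033287)
phase 2: p=0.2457, T=0.432, ωT=1.454803, cosh=2.258543, sinh=2.025097; start (x,ẋ)=(0.298494, 1.033287) → end (x,ẋ)=(0.986303, 2.693767)

1 0.6260 0.2985 1.0333
2 1.0580 0.9863 2.6938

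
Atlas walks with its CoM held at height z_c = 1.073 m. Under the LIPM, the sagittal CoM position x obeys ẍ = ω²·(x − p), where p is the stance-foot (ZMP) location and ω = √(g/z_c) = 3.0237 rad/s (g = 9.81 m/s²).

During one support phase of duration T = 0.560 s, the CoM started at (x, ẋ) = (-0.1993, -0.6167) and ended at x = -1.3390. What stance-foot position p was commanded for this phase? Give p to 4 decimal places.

ωT = 3.0237·0.560 = 1.693272; cosh(ωT) = 2.810580, sinh(ωT) = 2.626663
x(T) = p + (x₀−p)·cosh(ωT) + (ẋ₀/ω)·sinh(ωT) ⇒ p·(1 − cosh) = x(T) − x₀·cosh − (ẋ₀/ω)·sinh
numerator   = -1.3390 − (-0.1993)·2.810580 − (-0.6167/3.0237)·2.626663 = -0.243129
denominator = 1 − 2.810580 = -1.810580
p = -0.243129 / -1.810580 = 0.1343

p = 0.1343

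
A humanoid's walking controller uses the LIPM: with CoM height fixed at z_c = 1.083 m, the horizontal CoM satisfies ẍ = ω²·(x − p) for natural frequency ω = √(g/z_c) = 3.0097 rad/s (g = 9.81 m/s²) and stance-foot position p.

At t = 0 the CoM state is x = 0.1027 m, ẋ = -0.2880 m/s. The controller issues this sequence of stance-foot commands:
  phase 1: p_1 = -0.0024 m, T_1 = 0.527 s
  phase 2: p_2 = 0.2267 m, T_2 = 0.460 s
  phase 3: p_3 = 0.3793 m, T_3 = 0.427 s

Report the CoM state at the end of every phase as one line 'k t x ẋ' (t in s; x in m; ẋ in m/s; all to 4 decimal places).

1 0.5270 0.0411 0.0073
2 0.9870 -0.1624 -1.0295
3 1.4140 -1.2459 -4.7251

phase 1: p=-0.0024, T=0.527, ωT=1.586112, cosh=2.544720, sinh=2.340000; start (x,ẋ)=(0.102700, -0.288000) → end (x,ẋ)=(0.041134, 0.007308)
phase 2: p=0.2267, T=0.460, ωT=1.384462, cosh=2.121568, sinh=1.871109; start (x,ẋ)=(0.041134, 0.007308) → end (x,ẋ)=(-0.162447, -1.029506)
phase 3: p=0.3793, T=0.427, ωT=1.285142, cosh=1.945896, sinh=1.669285; start (x,ẋ)=(-0.162447, -1.029506) → end (x,ẋ)=(-1.245884, -4.725074)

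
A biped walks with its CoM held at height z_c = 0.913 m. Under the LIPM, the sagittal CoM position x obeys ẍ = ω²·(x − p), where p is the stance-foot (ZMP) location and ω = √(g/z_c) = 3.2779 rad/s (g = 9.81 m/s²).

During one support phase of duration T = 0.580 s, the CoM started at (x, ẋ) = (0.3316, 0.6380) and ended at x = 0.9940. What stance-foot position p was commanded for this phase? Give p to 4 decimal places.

p = 0.3211

ωT = 3.2779·0.580 = 1.901182; cosh(ωT) = 3.421597, sinh(ωT) = 3.272205
x(T) = p + (x₀−p)·cosh(ωT) + (ẋ₀/ω)·sinh(ωT) ⇒ p·(1 − cosh) = x(T) − x₀·cosh − (ẋ₀/ω)·sinh
numerator   = 0.9940 − (0.3316)·3.421597 − (0.6380/3.2779)·3.272205 = -0.777493
denominator = 1 − 3.421597 = -2.421597
p = -0.777493 / -2.421597 = 0.3211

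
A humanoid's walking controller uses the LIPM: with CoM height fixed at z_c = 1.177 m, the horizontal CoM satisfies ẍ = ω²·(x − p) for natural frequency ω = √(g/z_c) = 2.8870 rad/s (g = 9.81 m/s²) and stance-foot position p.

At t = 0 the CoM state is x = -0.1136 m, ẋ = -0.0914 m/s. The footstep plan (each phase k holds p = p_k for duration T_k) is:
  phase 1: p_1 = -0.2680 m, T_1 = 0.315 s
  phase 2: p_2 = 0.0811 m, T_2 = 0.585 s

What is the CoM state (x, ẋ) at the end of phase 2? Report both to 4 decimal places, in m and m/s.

x = -0.0643, ẋ = -0.2735

phase 1: p=-0.2680, T=0.315, ωT=0.909405, cosh=1.442804, sinh=1.040041; start (x,ẋ)=(-0.113600, -0.091400) → end (x,ẋ)=(-0.078158, 0.331729)
phase 2: p=0.0811, T=0.585, ωT=1.688895, cosh=2.799110, sinh=2.614386; start (x,ẋ)=(-0.078158, 0.331729) → end (x,ẋ)=(-0.064276, -0.273491)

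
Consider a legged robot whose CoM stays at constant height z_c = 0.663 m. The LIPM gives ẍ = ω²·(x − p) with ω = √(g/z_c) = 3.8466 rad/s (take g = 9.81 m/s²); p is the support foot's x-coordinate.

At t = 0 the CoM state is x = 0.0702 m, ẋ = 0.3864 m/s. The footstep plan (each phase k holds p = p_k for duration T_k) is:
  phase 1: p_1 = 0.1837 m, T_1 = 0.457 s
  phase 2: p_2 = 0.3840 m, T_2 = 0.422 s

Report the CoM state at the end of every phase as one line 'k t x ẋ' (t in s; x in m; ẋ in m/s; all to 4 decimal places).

phase 1: p=0.1837, T=0.457, ωT=1.757896, cosh=2.986315, sinh=2.813907; start (x,ẋ)=(0.070200, 0.386400) → end (x,ẋ)=(0.127417, -0.074609)
phase 2: p=0.3840, T=0.422, ωT=1.623265, cosh=2.633435, sinh=2.436182; start (x,ẋ)=(0.127417, -0.074609) → end (x,ẋ)=(-0.338948, -2.600923)

1 0.4570 0.1274 -0.0746
2 0.8790 -0.3389 -2.6009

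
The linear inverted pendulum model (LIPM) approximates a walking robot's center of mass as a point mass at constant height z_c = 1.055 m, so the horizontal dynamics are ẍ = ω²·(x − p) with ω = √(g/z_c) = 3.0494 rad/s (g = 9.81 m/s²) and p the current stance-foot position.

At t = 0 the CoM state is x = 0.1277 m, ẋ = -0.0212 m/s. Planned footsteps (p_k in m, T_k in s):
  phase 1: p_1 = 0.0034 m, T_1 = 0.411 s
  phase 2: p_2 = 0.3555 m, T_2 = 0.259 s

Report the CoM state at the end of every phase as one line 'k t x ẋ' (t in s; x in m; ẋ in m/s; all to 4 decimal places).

1 0.4110 0.2276 0.5694
2 0.6700 0.3489 0.4154

phase 1: p=0.0034, T=0.411, ωT=1.253303, cosh=1.893726, sinh=1.608166; start (x,ẋ)=(0.127700, -0.021200) → end (x,ẋ)=(0.227610, 0.569413)
phase 2: p=0.3555, T=0.259, ωT=0.789795, cosh=1.328441, sinh=0.874503; start (x,ẋ)=(0.227610, 0.569413) → end (x,ẋ)=(0.348901, 0.415386)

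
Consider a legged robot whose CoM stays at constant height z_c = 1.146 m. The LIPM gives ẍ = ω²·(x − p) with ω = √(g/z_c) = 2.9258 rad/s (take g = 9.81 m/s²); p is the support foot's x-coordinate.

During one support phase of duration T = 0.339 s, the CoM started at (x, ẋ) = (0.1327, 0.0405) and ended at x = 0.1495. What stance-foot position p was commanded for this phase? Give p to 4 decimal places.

p = 0.1314

ωT = 2.9258·0.339 = 0.991846; cosh(ωT) = 1.533549, sinh(ωT) = 1.162658
x(T) = p + (x₀−p)·cosh(ωT) + (ẋ₀/ω)·sinh(ωT) ⇒ p·(1 − cosh) = x(T) − x₀·cosh − (ẋ₀/ω)·sinh
numerator   = 0.1495 − (0.1327)·1.533549 − (0.0405/2.9258)·1.162658 = -0.070096
denominator = 1 − 1.533549 = -0.533549
p = -0.070096 / -0.533549 = 0.1314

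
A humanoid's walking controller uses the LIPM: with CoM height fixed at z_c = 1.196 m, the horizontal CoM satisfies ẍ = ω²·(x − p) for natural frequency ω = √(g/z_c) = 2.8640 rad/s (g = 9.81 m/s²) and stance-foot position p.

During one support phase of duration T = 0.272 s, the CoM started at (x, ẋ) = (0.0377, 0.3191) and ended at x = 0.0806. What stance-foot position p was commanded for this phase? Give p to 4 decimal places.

ωT = 2.8640·0.272 = 0.779008; cosh(ωT) = 1.319085, sinh(ωT) = 0.860224
x(T) = p + (x₀−p)·cosh(ωT) + (ẋ₀/ω)·sinh(ωT) ⇒ p·(1 − cosh) = x(T) − x₀·cosh − (ẋ₀/ω)·sinh
numerator   = 0.0806 − (0.0377)·1.319085 − (0.3191/2.8640)·0.860224 = -0.064974
denominator = 1 − 1.319085 = -0.319085
p = -0.064974 / -0.319085 = 0.2036

p = 0.2036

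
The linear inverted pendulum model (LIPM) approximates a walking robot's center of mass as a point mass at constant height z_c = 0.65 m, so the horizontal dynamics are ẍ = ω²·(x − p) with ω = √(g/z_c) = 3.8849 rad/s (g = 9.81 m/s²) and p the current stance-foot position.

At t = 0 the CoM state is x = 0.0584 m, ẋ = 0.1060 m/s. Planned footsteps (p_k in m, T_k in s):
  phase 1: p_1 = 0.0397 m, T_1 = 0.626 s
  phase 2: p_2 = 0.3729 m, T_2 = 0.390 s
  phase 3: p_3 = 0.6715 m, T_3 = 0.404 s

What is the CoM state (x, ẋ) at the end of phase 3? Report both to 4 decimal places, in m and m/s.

phase 1: p=0.0397, T=0.626, ωT=2.431947, cosh=5.734445, sinh=5.646579; start (x,ẋ)=(0.058400, 0.106000) → end (x,ẋ)=(0.301002, 1.018062)
phase 2: p=0.3729, T=0.390, ωT=1.515111, cosh=2.384855, sinh=2.165071; start (x,ẋ)=(0.301002, 1.018062) → end (x,ẋ)=(0.768803, 1.823187)
phase 3: p=0.6715, T=0.404, ωT=1.569500, cosh=2.506196, sinh=2.298047; start (x,ẋ)=(0.768803, 1.823187) → end (x,ẋ)=(1.993837, 5.437958)

x = 1.9938, ẋ = 5.4380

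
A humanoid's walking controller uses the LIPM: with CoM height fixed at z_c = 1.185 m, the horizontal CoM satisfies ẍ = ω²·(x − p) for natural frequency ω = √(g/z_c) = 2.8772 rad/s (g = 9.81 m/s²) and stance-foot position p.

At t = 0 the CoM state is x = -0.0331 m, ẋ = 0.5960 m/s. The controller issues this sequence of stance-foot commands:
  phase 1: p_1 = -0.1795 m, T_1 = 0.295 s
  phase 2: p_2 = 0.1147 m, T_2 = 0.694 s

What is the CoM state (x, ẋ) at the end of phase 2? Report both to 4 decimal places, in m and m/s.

phase 1: p=-0.1795, T=0.295, ωT=0.848774, cosh=1.382360, sinh=0.954420; start (x,ẋ)=(-0.033100, 0.596000) → end (x,ẋ)=(0.220582, 1.225909)
phase 2: p=0.1147, T=0.694, ωT=1.996777, cosh=3.750525, sinh=3.614753; start (x,ẋ)=(0.220582, 1.225909) → end (x,ẋ)=(2.051976, 5.699012)

x = 2.0520, ẋ = 5.6990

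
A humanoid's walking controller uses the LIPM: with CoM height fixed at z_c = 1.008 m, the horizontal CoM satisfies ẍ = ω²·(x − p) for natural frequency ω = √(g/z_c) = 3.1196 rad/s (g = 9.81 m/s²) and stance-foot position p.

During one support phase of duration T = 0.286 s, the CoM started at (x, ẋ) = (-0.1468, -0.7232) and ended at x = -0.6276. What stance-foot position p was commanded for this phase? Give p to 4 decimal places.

ωT = 3.1196·0.286 = 0.892206; cosh(ωT) = 1.425129, sinh(ωT) = 1.015378
x(T) = p + (x₀−p)·cosh(ωT) + (ẋ₀/ω)·sinh(ωT) ⇒ p·(1 − cosh) = x(T) − x₀·cosh − (ẋ₀/ω)·sinh
numerator   = -0.6276 − (-0.1468)·1.425129 − (-0.7232/3.1196)·1.015378 = -0.183002
denominator = 1 − 1.425129 = -0.425129
p = -0.183002 / -0.425129 = 0.4305

p = 0.4305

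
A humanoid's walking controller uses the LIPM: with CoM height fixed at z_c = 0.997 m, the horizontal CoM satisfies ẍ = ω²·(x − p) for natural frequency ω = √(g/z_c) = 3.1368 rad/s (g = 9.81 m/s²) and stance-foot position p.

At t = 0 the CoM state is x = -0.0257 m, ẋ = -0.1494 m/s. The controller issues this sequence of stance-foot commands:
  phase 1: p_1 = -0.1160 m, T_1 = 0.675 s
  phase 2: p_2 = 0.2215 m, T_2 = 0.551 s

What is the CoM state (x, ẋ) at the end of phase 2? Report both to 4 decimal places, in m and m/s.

phase 1: p=-0.1160, T=0.675, ωT=2.117340, cosh=4.214679, sinh=4.094327; start (x,ẋ)=(-0.025700, -0.149400) → end (x,ẋ)=(0.069580, 0.530058)
phase 2: p=0.2215, T=0.551, ωT=1.728377, cosh=2.904539, sinh=2.726967; start (x,ẋ)=(0.069580, 0.530058) → end (x,ẋ)=(0.241047, 0.240059)

x = 0.2410, ẋ = 0.2401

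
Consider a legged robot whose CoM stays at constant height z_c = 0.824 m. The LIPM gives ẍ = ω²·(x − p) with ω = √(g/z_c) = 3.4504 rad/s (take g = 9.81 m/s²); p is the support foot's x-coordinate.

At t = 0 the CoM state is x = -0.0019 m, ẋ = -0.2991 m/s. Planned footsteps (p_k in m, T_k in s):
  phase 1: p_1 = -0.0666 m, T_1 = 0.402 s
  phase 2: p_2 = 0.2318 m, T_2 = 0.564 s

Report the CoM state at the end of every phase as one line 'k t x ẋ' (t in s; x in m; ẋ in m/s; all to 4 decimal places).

1 0.4020 -0.0917 -0.2171
2 0.9660 -1.1394 -4.6028

phase 1: p=-0.0666, T=0.402, ωT=1.387061, cosh=2.126438, sinh=1.876629; start (x,ẋ)=(-0.001900, -0.299100) → end (x,ẋ)=(-0.091696, -0.217077)
phase 2: p=0.2318, T=0.564, ωT=1.946026, cosh=3.571824, sinh=3.428984; start (x,ẋ)=(-0.091696, -0.217077) → end (x,ẋ)=(-1.139401, -4.602763)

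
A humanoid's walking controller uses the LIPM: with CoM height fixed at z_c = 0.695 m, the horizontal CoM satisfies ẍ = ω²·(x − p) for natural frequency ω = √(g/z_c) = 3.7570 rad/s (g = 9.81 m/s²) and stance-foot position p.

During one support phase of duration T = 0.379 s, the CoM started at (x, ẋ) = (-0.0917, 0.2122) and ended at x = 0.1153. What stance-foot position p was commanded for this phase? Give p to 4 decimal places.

p = -0.1723

ωT = 3.7570·0.379 = 1.423903; cosh(ωT) = 2.197036, sinh(ωT) = 1.956263
x(T) = p + (x₀−p)·cosh(ωT) + (ẋ₀/ω)·sinh(ωT) ⇒ p·(1 − cosh) = x(T) − x₀·cosh − (ẋ₀/ω)·sinh
numerator   = 0.1153 − (-0.0917)·2.197036 − (0.2122/3.7570)·1.956263 = 0.206276
denominator = 1 − 2.197036 = -1.197036
p = 0.206276 / -1.197036 = -0.1723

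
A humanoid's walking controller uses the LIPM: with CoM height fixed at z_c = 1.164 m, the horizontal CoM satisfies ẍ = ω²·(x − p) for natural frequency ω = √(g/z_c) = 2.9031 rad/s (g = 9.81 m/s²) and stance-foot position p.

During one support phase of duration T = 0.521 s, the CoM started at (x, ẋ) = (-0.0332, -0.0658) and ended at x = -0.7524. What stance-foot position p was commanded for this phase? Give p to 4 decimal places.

ωT = 2.9031·0.521 = 1.512515; cosh(ωT) = 2.379243, sinh(ωT) = 2.158888
x(T) = p + (x₀−p)·cosh(ωT) + (ẋ₀/ω)·sinh(ωT) ⇒ p·(1 − cosh) = x(T) − x₀·cosh − (ẋ₀/ω)·sinh
numerator   = -0.7524 − (-0.0332)·2.379243 − (-0.0658/2.9031)·2.158888 = -0.624477
denominator = 1 − 2.379243 = -1.379243
p = -0.624477 / -1.379243 = 0.4528

p = 0.4528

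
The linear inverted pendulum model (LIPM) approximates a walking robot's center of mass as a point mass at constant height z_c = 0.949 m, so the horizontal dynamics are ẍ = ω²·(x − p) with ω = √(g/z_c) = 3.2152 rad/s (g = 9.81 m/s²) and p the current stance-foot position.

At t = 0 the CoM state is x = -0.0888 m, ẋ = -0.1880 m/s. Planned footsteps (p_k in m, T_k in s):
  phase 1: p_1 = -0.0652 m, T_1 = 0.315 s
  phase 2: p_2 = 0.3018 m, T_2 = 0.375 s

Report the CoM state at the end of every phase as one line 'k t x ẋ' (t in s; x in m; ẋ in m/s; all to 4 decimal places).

phase 1: p=-0.0652, T=0.315, ωT=1.012788, cosh=1.558236, sinh=1.195031; start (x,ẋ)=(-0.088800, -0.188000) → end (x,ẋ)=(-0.171851, -0.383626)
phase 2: p=0.3018, T=0.375, ωT=1.205700, cosh=1.819289, sinh=1.519807; start (x,ẋ)=(-0.171851, -0.383626) → end (x,ẋ)=(-0.741245, -3.012411)

1 0.3150 -0.1719 -0.3836
2 0.6900 -0.7412 -3.0124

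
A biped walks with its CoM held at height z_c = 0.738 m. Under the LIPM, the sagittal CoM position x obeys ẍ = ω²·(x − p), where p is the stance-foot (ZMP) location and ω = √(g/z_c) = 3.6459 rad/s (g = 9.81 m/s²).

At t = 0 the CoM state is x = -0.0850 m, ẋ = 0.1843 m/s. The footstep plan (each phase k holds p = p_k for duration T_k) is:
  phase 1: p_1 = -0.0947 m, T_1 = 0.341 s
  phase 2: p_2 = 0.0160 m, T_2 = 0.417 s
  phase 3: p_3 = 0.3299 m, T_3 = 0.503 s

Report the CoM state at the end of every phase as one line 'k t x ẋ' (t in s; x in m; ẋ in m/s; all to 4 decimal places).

phase 1: p=-0.0947, T=0.341, ωT=1.243252, cosh=1.877657, sinh=1.589212; start (x,ẋ)=(-0.085000, 0.184300) → end (x,ẋ)=(0.003848, 0.402255)
phase 2: p=0.0160, T=0.417, ωT=1.520340, cosh=2.396209, sinh=2.177572; start (x,ẋ)=(0.003848, 0.402255) → end (x,ẋ)=(0.227134, 0.867409)
phase 3: p=0.3299, T=0.503, ωT=1.833888, cosh=3.208980, sinh=3.049189; start (x,ẋ)=(0.227134, 0.867409) → end (x,ẋ)=(0.725569, 1.641045)

1 0.3410 0.0038 0.4023
2 0.7580 0.2271 0.8674
3 1.2610 0.7256 1.6410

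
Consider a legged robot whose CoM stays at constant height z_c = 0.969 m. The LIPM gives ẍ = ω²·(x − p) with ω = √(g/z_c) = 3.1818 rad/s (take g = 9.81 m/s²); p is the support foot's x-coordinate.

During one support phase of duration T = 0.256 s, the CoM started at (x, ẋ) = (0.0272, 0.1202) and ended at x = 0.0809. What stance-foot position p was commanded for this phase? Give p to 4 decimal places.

ωT = 3.1818·0.256 = 0.814541; cosh(ωT) = 1.350491, sinh(ωT) = 0.907648
x(T) = p + (x₀−p)·cosh(ωT) + (ẋ₀/ω)·sinh(ωT) ⇒ p·(1 − cosh) = x(T) − x₀·cosh − (ẋ₀/ω)·sinh
numerator   = 0.0809 − (0.0272)·1.350491 − (0.1202/3.1818)·0.907648 = 0.009878
denominator = 1 − 1.350491 = -0.350491
p = 0.009878 / -0.350491 = -0.0282

p = -0.0282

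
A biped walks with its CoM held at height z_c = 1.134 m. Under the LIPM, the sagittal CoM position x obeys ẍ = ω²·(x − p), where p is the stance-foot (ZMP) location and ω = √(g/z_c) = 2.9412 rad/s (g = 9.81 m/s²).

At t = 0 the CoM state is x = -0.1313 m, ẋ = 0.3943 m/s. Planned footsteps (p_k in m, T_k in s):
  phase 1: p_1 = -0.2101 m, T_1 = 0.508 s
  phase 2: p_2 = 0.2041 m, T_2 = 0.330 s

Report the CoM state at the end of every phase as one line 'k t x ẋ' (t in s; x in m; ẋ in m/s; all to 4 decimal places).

1 0.5080 0.2579 1.4129
2 0.8380 0.8283 2.3112

phase 1: p=-0.2101, T=0.508, ωT=1.494130, cosh=2.339950, sinh=2.115506; start (x,ẋ)=(-0.131300, 0.394300) → end (x,ẋ)=(0.257895, 1.412946)
phase 2: p=0.2041, T=0.330, ωT=0.970596, cosh=1.509187, sinh=1.130330; start (x,ẋ)=(0.257895, 1.412946) → end (x,ẋ)=(0.828295, 2.311242)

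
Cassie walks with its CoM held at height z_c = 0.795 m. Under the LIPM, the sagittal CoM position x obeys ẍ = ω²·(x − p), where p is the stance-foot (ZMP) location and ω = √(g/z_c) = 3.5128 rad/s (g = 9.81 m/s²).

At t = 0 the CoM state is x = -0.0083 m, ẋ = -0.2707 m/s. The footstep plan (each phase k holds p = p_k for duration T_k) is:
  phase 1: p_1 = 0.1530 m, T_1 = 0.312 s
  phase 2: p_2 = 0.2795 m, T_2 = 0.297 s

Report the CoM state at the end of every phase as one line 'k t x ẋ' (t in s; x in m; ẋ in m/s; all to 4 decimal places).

phase 1: p=0.1530, T=0.312, ωT=1.095994, cosh=1.663181, sinh=1.328973; start (x,ẋ)=(-0.008300, -0.270700) → end (x,ẋ)=(-0.217683, -1.203239)
phase 2: p=0.2795, T=0.297, ωT=1.043302, cosh=1.595432, sinh=1.243142; start (x,ẋ)=(-0.217683, -1.203239) → end (x,ẋ)=(-0.939535, -4.090839)

1 0.3120 -0.2177 -1.2032
2 0.6090 -0.9395 -4.0908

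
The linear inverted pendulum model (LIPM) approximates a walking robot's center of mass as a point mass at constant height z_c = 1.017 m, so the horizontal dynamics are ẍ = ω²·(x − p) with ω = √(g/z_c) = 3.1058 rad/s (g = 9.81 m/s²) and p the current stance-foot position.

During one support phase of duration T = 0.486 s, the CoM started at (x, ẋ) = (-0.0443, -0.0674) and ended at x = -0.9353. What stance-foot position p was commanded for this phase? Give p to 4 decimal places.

p = 0.5708

ωT = 3.1058·0.486 = 1.509419; cosh(ωT) = 2.372570, sinh(ωT) = 2.151531
x(T) = p + (x₀−p)·cosh(ωT) + (ẋ₀/ω)·sinh(ωT) ⇒ p·(1 − cosh) = x(T) − x₀·cosh − (ẋ₀/ω)·sinh
numerator   = -0.9353 − (-0.0443)·2.372570 − (-0.0674/3.1058)·2.151531 = -0.783504
denominator = 1 − 2.372570 = -1.372570
p = -0.783504 / -1.372570 = 0.5708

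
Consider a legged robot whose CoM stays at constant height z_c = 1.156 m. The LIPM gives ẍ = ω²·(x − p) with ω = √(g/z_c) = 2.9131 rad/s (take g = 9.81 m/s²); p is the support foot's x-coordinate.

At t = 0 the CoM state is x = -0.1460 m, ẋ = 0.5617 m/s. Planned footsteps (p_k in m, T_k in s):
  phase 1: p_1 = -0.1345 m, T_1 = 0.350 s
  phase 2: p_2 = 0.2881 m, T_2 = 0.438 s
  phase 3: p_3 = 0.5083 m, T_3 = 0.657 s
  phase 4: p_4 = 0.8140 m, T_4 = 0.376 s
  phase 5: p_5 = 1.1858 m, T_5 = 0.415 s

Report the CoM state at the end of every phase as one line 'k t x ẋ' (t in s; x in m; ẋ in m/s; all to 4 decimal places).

phase 1: p=-0.1345, T=0.350, ωT=1.019585, cosh=1.566394, sinh=1.205650; start (x,ẋ)=(-0.146000, 0.561700) → end (x,ẋ)=(0.079958, 0.839454)
phase 2: p=0.2881, T=0.438, ωT=1.275938, cosh=1.930614, sinh=1.651445; start (x,ẋ)=(0.079958, 0.839454) → end (x,ẋ)=(0.362147, 0.619327)
phase 3: p=0.5083, T=0.657, ωT=1.913907, cosh=3.463513, sinh=3.316010; start (x,ẋ)=(0.362147, 0.619327) → end (x,ẋ)=(0.707085, 0.733233)
phase 4: p=0.8140, T=0.376, ωT=1.095326, cosh=1.662293, sinh=1.327863; start (x,ẋ)=(0.707085, 0.733233) → end (x,ẋ)=(0.970501, 0.805279)
phase 5: p=1.1858, T=0.415, ωT=1.208936, cosh=1.824217, sinh=1.525703; start (x,ẋ)=(0.970501, 0.805279) → end (x,ẋ)=(1.214804, 0.512104)

1 0.3500 0.0800 0.8395
2 0.7880 0.3621 0.6193
3 1.4450 0.7071 0.7332
4 1.8210 0.9705 0.8053
5 2.2360 1.2148 0.5121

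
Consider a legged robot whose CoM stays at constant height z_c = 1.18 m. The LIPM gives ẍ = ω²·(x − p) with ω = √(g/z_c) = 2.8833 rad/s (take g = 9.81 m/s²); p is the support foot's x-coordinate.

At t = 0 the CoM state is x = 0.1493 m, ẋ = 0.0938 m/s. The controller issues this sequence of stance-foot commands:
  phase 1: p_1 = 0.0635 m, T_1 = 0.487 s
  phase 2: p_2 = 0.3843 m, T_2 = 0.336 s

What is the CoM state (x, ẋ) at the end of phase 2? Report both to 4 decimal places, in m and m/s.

phase 1: p=0.0635, T=0.487, ωT=1.404167, cosh=2.158853, sinh=1.913281; start (x,ẋ)=(0.149300, 0.093800) → end (x,ẋ)=(0.310973, 0.675822)
phase 2: p=0.3843, T=0.336, ωT=0.968789, cosh=1.507147, sinh=1.127604; start (x,ẋ)=(0.310973, 0.675822) → end (x,ẋ)=(0.538086, 0.780159)

x = 0.5381, ẋ = 0.7802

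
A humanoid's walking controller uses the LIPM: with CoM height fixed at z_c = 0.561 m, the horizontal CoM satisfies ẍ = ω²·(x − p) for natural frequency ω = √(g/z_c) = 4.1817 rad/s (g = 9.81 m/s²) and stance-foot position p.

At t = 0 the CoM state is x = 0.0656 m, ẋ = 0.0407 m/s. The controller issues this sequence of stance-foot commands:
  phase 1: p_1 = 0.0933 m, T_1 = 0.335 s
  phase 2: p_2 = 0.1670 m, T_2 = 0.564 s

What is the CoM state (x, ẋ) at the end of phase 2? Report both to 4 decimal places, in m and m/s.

x = -0.6122, ẋ = -3.2255

phase 1: p=0.0933, T=0.335, ωT=1.400870, cosh=2.152555, sinh=1.906172; start (x,ẋ)=(0.065600, 0.040700) → end (x,ẋ)=(0.052227, -0.133189)
phase 2: p=0.1670, T=0.564, ωT=2.358479, cosh=5.334708, sinh=5.240144; start (x,ẋ)=(0.052227, -0.133189) → end (x,ẋ)=(-0.612182, -3.225516)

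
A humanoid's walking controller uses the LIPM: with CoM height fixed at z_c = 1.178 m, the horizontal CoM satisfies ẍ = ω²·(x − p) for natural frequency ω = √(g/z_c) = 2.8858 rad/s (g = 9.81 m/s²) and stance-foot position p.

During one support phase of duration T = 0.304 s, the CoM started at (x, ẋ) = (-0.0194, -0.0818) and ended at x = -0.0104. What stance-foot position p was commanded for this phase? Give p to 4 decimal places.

ωT = 2.8858·0.304 = 0.877283; cosh(ωT) = 1.410135, sinh(ωT) = 0.994224
x(T) = p + (x₀−p)·cosh(ωT) + (ẋ₀/ω)·sinh(ωT) ⇒ p·(1 − cosh) = x(T) − x₀·cosh − (ẋ₀/ω)·sinh
numerator   = -0.0104 − (-0.0194)·1.410135 − (-0.0818/2.8858)·0.994224 = 0.045139
denominator = 1 − 1.410135 = -0.410135
p = 0.045139 / -0.410135 = -0.1101

p = -0.1101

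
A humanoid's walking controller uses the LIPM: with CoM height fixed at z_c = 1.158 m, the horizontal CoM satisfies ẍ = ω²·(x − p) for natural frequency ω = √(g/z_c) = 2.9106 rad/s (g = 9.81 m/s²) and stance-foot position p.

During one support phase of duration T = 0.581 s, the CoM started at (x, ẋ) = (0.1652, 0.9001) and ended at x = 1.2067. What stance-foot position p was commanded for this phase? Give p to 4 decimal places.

ωT = 2.9106·0.581 = 1.691059; cosh(ωT) = 2.804773, sinh(ωT) = 2.620448
x(T) = p + (x₀−p)·cosh(ωT) + (ẋ₀/ω)·sinh(ωT) ⇒ p·(1 − cosh) = x(T) − x₀·cosh − (ẋ₀/ω)·sinh
numerator   = 1.2067 − (0.1652)·2.804773 − (0.9001/2.9106)·2.620448 = -0.067019
denominator = 1 − 2.804773 = -1.804773
p = -0.067019 / -1.804773 = 0.0371

p = 0.0371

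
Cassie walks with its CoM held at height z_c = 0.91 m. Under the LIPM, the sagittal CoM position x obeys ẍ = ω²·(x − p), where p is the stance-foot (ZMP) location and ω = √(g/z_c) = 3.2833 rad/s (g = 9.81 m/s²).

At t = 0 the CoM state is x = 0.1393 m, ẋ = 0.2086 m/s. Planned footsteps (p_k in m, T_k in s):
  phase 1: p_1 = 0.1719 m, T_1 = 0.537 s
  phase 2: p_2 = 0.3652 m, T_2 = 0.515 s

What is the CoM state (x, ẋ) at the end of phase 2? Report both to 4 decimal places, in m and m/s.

phase 1: p=0.1719, T=0.537, ωT=1.763132, cosh=3.001089, sinh=2.829582; start (x,ẋ)=(0.139300, 0.208600) → end (x,ẋ)=(0.253838, 0.323161)
phase 2: p=0.3652, T=0.515, ωT=1.690899, cosh=2.804356, sinh=2.620002; start (x,ẋ)=(0.253838, 0.323161) → end (x,ẋ)=(0.310777, -0.051704)

x = 0.3108, ẋ = -0.0517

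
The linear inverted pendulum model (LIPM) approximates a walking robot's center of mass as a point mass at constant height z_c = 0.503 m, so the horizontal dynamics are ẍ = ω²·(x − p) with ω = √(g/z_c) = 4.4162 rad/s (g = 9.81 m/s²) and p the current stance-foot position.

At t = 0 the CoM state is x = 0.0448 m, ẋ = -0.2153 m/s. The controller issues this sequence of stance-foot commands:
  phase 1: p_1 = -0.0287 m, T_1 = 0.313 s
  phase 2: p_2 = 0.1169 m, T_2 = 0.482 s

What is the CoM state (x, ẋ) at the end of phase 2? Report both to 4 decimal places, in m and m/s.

x = -0.0874, ẋ = -0.8420

phase 1: p=-0.0287, T=0.313, ωT=1.382271, cosh=2.117473, sinh=1.866465; start (x,ẋ)=(0.044800, -0.215300) → end (x,ẋ)=(0.035940, 0.149945)
phase 2: p=0.1169, T=0.482, ωT=2.128608, cosh=4.261084, sinh=4.142081; start (x,ẋ)=(0.035940, 0.149945) → end (x,ẋ)=(-0.087440, -0.842017)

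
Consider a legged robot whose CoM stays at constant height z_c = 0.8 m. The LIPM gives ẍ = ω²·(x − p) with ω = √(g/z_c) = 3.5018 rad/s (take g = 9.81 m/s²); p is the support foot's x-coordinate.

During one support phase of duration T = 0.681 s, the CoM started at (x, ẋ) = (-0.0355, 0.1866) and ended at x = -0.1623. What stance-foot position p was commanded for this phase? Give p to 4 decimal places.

ωT = 3.5018·0.681 = 2.384726; cosh(ωT) = 5.474100, sinh(ωT) = 5.381986
x(T) = p + (x₀−p)·cosh(ωT) + (ẋ₀/ω)·sinh(ωT) ⇒ p·(1 − cosh) = x(T) − x₀·cosh − (ẋ₀/ω)·sinh
numerator   = -0.1623 − (-0.0355)·5.474100 − (0.1866/3.5018)·5.381986 = -0.254759
denominator = 1 − 5.474100 = -4.474100
p = -0.254759 / -4.474100 = 0.0569

p = 0.0569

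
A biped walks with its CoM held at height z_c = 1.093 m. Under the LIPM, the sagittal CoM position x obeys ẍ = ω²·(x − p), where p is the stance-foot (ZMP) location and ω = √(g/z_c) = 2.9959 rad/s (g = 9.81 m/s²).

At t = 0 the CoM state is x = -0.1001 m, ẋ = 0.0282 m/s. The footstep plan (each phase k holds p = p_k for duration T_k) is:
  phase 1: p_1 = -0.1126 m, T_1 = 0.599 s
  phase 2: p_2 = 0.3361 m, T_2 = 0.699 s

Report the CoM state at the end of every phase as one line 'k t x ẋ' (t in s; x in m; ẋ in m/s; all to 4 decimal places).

1 0.5990 -0.0464 0.1967
2 1.2980 -0.9777 -3.7706

phase 1: p=-0.1126, T=0.599, ωT=1.794544, cosh=3.091467, sinh=2.925264; start (x,ẋ)=(-0.100100, 0.028200) → end (x,ẋ)=(-0.046422, 0.196727)
phase 2: p=0.3361, T=0.699, ωT=2.094134, cosh=4.120793, sinh=3.997616; start (x,ẋ)=(-0.046422, 0.196727) → end (x,ẋ)=(-0.977687, -3.770582)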